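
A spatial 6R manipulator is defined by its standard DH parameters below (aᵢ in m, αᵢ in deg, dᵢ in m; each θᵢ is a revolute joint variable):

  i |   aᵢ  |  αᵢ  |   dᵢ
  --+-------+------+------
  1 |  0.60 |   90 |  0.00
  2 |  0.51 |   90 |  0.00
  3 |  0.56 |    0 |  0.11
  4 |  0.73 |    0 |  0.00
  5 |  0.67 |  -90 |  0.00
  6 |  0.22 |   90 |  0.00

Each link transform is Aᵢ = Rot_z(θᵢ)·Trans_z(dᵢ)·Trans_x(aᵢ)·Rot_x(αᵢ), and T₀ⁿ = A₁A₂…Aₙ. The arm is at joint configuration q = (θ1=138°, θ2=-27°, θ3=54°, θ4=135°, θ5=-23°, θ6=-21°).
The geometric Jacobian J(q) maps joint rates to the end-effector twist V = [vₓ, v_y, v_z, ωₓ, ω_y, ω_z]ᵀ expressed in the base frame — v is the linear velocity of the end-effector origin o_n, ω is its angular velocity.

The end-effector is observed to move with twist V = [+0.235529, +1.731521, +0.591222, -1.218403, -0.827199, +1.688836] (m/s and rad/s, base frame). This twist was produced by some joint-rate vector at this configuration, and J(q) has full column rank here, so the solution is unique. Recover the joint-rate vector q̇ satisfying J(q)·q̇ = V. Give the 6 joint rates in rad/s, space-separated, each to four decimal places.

0.7290 -0.9400 -0.8140 -0.2130 0.0120 0.5050

o_n = [0.4705, 0.3173, 0.1637]
J₁: ẑ×o_n = [-0.3173, 0.4705, 0.0000], ω = ẑ
J2: z=[0.6691, 0.7431, 0.0000] o=[-0.4459, 0.4015, 0.0000] → [0.1217, -0.1095, -0.7373, 0.6691, 0.7431, 0.0000]
J3: z=[0.3374, -0.3038, -0.8910] o=[-0.7836, 0.7055, -0.2315] → [-0.4660, -1.2507, 0.2500, 0.3374, -0.3038, -0.8910]
J4: z=[0.3374, -0.3038, -0.8910] o=[-0.6613, 1.2051, -0.4790] → [-0.9862, -1.2252, 0.0443, 0.3374, -0.3038, -0.8910]
J5: z=[0.3374, -0.3038, -0.8910] o=[-0.2603, 0.6903, -0.1516] → [-0.4281, -0.7575, 0.0961, 0.3374, -0.3038, -0.8910]
J6: z=[-0.4891, -0.8653, 0.1098] o=[0.2786, 0.4232, 0.1435] → [-0.0059, 0.0310, 0.2177, -0.4891, -0.8653, 0.1098]
q̇ = J⁺·V = [0.7290, -0.9400, -0.8140, -0.2130, 0.0120, 0.5050]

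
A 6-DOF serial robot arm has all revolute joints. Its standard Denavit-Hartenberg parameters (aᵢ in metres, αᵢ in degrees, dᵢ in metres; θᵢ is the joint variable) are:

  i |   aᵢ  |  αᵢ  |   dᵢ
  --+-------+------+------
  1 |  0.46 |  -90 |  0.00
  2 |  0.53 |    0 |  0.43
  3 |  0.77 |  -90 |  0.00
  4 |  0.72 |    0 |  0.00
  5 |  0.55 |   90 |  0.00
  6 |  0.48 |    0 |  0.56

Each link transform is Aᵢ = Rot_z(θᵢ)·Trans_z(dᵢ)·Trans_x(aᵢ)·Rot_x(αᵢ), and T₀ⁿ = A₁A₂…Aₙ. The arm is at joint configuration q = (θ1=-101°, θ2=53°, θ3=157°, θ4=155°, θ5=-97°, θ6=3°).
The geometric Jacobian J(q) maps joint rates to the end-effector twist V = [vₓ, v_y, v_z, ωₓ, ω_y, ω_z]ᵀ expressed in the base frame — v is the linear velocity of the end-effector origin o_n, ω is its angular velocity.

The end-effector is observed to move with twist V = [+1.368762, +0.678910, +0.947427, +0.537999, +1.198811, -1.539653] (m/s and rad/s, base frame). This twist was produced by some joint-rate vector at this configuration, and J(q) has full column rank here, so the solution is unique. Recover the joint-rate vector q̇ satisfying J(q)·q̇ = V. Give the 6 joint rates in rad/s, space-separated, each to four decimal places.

o_n = [-0.4052, 0.2763, 0.1674]
J₁: ẑ×o_n = [-0.2763, -0.4052, 0.0000], ω = ẑ
J2: z=[0.9816, -0.1908, 0.0000] o=[-0.0878, -0.4515, 0.0000] → [-0.0319, -0.1643, 0.6539, 0.9816, -0.1908, 0.0000]
J3: z=[0.9816, -0.1908, 0.0000] o=[0.2735, -0.8467, -0.4233] → [-0.1127, -0.5798, 0.9728, 0.9816, -0.1908, 0.0000]
J4: z=[-0.0954, -0.4908, 0.8660] o=[0.4007, -0.1921, -0.0383] → [-0.5066, -0.6783, -0.4402, -0.0954, -0.4908, 0.8660]
J5: z=[-0.0954, -0.4908, 0.8660] o=[-0.0058, -0.6888, -0.3645] → [-1.0968, -0.2951, -0.2881, -0.0954, -0.4908, 0.8660]
J6: z=[0.6603, 0.6198, 0.4240] o=[-0.4155, -0.3520, -0.2188] → [-0.0270, -0.2506, 0.4085, 0.6603, 0.6198, 0.4240]
q̇ = J⁺·V = [-0.3650, -0.3570, 0.3310, -0.8590, -0.7980, 0.6140]

-0.3650 -0.3570 0.3310 -0.8590 -0.7980 0.6140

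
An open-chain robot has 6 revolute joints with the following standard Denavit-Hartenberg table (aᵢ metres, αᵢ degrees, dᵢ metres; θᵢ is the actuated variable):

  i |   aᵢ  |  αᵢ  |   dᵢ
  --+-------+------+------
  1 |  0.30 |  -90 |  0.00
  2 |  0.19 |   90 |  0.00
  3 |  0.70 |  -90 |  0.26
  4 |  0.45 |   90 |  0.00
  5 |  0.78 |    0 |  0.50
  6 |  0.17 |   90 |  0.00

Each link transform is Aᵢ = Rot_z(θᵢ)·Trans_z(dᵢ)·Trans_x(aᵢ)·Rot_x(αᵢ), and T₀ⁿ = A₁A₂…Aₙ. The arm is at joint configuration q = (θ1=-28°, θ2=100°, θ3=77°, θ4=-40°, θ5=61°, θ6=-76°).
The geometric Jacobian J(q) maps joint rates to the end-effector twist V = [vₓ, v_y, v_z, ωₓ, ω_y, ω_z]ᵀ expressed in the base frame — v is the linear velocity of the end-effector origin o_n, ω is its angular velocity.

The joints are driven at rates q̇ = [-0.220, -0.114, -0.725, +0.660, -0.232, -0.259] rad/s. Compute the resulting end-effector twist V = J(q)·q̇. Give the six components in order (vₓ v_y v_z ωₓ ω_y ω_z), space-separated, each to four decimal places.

0.1800 0.6241 -1.0464 -0.7092 0.7644 0.5346

o_n = [1.9939, 0.3591, -0.0494]
J₁: ẑ×o_n = [-0.3591, 1.9939, 0.0000], ω = ẑ
J2: z=[0.4695, 0.8829, 0.0000] o=[0.2649, -0.1408, 0.0000] → [-0.0436, 0.0232, -1.2919, 0.4695, 0.8829, 0.0000]
J3: z=[0.8695, -0.4623, -0.1736] o=[0.2358, -0.1254, -0.1871] → [0.0205, -0.4250, 1.2341, 0.8695, -0.4623, -0.1736]
J4: z=[0.2550, 0.1192, 0.9596] o=[0.7579, 0.3695, -0.3873] → [0.0502, 1.0999, -0.1500, 0.2550, 0.1192, 0.9596]
J5: z=[0.3942, -0.9190, 0.0094] o=[1.1552, 0.5387, -0.5139] → [-0.4252, -0.1753, 0.7000, 0.3942, -0.9190, 0.0094]
J6: z=[0.3942, -0.9190, 0.0094] o=[1.8602, 0.3026, 0.0390] → [0.0807, 0.0361, 0.1452, 0.3942, -0.9190, 0.0094]
V = J·q̇ = [0.1800, 0.6241, -1.0464, -0.7092, 0.7644, 0.5346]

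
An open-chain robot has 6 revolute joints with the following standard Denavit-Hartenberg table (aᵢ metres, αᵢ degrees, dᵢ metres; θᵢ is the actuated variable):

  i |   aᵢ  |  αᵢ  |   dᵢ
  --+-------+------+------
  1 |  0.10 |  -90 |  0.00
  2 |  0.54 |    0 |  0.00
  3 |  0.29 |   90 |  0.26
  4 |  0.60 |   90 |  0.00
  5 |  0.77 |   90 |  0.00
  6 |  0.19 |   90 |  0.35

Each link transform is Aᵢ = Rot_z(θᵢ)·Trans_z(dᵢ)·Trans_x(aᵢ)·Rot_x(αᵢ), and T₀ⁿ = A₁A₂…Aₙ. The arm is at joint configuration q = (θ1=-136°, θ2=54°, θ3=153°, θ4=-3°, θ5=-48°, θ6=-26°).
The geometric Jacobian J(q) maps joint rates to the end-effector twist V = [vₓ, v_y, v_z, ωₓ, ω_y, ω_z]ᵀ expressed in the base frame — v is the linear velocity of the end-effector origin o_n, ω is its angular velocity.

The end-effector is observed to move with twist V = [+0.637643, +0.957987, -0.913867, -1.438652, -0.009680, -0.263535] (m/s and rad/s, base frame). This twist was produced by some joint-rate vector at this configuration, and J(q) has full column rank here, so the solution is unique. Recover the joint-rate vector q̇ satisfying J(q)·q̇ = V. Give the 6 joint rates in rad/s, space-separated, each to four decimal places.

o_n = [0.4072, -0.0133, 0.9679]
J₁: ẑ×o_n = [0.0133, 0.4072, -0.0000], ω = ẑ
J2: z=[0.6947, -0.7193, 0.0000] o=[-0.0719, -0.0695, 0.0000] → [-0.6962, -0.6723, 0.3837, 0.6947, -0.7193, 0.0000]
J3: z=[0.6947, -0.7193, 0.0000] o=[-0.3003, -0.2900, -0.4369] → [-1.0105, -0.9758, 0.7011, 0.6947, -0.7193, 0.0000]
J4: z=[0.3266, 0.3154, -0.8910] o=[0.0662, -0.2975, -0.3052] → [0.6547, -0.7196, -0.0147, 0.3266, 0.3154, -0.8910]
J5: z=[-0.7273, 0.6860, -0.0238] o=[0.4284, 0.0960, -0.0332] → [0.6841, 0.7285, 0.0940, -0.7273, 0.6860, -0.0238]
J6: z=[-0.6672, -0.6983, 0.2593] o=[0.5526, 0.2534, 0.7103] → [-0.1108, 0.1342, 0.0764, -0.6672, -0.6983, 0.2593]
q̇ = J⁺·V = [-0.8510, -0.8470, -0.8590, -0.3680, -0.6780, 0.9390]

-0.8510 -0.8470 -0.8590 -0.3680 -0.6780 0.9390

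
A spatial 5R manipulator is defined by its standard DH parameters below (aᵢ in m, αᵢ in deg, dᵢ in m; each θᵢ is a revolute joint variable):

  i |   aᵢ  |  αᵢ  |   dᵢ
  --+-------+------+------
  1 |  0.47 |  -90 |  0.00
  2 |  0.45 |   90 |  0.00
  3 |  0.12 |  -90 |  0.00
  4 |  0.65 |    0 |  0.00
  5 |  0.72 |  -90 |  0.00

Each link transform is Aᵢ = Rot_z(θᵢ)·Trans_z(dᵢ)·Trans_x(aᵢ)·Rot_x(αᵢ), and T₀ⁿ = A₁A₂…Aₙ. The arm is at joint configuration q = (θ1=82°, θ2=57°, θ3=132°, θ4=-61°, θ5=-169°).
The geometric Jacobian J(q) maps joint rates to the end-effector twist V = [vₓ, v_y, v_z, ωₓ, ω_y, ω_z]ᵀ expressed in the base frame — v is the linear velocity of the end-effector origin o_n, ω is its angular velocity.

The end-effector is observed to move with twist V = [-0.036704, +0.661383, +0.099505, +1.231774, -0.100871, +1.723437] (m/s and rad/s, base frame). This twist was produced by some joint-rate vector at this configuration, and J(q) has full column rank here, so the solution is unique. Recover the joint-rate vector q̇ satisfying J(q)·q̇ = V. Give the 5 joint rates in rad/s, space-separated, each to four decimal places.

o_n = [0.1233, 0.7293, -0.3837]
J₁: ẑ×o_n = [-0.7293, 0.1233, 0.0000], ω = ẑ
J2: z=[-0.9903, 0.1392, 0.0000] o=[0.0654, 0.4654, 0.0000] → [-0.0534, -0.3800, -0.2694, -0.9903, 0.1392, 0.0000]
J3: z=[0.1167, 0.8305, 0.5446] o=[0.0995, 0.7081, -0.3774] → [-0.0168, 0.0137, -0.0173, 0.1167, 0.8305, 0.5446]
J4: z=[0.6063, -0.4939, 0.6233] o=[0.0051, 0.6772, -0.3101] → [0.0039, 0.1183, 0.0899, 0.6063, -0.4939, 0.6233]
J5: z=[0.6063, -0.4939, 0.6233] o=[-0.1764, 1.0682, 0.1764] → [0.4879, 0.5264, -0.0575, 0.6063, -0.4939, 0.6233]
q̇ = J⁺·V = [0.5410, -0.3760, 0.7040, 0.5700, 0.7120]

0.5410 -0.3760 0.7040 0.5700 0.7120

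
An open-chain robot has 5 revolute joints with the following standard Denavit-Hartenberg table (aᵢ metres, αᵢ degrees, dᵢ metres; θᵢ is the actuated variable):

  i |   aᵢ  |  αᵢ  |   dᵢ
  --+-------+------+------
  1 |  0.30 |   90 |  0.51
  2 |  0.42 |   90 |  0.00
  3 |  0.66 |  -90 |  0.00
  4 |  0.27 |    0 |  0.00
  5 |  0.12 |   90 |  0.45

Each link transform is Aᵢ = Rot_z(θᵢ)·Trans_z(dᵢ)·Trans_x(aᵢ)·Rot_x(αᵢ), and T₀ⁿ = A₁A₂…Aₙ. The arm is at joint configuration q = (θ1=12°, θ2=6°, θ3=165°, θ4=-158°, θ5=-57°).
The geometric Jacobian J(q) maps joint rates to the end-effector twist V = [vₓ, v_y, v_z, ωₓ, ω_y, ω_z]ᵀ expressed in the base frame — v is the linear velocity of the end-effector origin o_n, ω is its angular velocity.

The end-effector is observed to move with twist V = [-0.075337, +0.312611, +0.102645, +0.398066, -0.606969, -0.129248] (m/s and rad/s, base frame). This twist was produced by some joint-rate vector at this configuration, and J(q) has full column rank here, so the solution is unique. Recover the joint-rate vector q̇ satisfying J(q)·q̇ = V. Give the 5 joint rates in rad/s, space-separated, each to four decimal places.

0.3740 -0.1040 0.5280 -0.0400 -0.7680

o_n = [0.2258, 0.4100, 0.4782]
J₁: ẑ×o_n = [-0.4100, 0.2258, 0.0000], ω = ẑ
J2: z=[0.2079, -0.9781, 0.0000] o=[0.2934, 0.0624, 0.5100] → [0.0312, 0.0066, 0.0061, 0.2079, -0.9781, 0.0000]
J3: z=[0.1022, 0.0217, -0.9945] o=[0.7020, 0.1492, 0.5539] → [0.2577, 0.4813, 0.0370, 0.1022, 0.0217, -0.9945]
J4: z=[-0.4526, 0.8913, -0.0271] o=[0.1174, -0.1497, 0.4873] → [0.0070, -0.0071, -0.3500, -0.4526, 0.8913, -0.0271]
J5: z=[-0.4526, 0.8913, -0.0271] o=[0.3495, -0.0341, 0.4120] → [0.0710, 0.0333, -0.0908, -0.4526, 0.8913, -0.0271]
q̇ = J⁺·V = [0.3740, -0.1040, 0.5280, -0.0400, -0.7680]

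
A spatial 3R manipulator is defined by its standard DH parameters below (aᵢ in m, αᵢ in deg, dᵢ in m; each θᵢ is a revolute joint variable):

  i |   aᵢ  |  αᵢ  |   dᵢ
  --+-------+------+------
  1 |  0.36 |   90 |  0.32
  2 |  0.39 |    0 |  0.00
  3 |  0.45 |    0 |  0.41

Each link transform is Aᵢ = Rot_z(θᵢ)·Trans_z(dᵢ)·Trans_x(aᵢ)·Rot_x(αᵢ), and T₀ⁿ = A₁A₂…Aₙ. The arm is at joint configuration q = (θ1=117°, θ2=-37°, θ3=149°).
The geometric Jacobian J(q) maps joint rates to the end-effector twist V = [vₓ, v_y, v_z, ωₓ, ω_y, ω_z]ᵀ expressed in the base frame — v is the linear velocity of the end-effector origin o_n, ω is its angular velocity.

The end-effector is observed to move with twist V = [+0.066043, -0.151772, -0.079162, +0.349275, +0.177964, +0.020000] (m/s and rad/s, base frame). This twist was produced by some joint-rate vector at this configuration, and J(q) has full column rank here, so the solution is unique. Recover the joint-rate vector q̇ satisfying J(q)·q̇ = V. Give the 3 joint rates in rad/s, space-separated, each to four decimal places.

o_n = [0.1370, 0.6342, 0.5025]
J₁: ẑ×o_n = [-0.6342, 0.1370, 0.0000], ω = ẑ
J2: z=[0.8910, 0.4540, 0.0000] o=[-0.1634, 0.3208, 0.3200] → [0.0829, -0.1626, 0.1429, 0.8910, 0.4540, 0.0000]
J3: z=[0.8910, 0.4540, 0.0000] o=[-0.3048, 0.5983, 0.0853] → [0.1894, -0.3718, -0.1686, 0.8910, 0.4540, 0.0000]
q̇ = J⁺·V = [0.0200, -0.0420, 0.4340]

0.0200 -0.0420 0.4340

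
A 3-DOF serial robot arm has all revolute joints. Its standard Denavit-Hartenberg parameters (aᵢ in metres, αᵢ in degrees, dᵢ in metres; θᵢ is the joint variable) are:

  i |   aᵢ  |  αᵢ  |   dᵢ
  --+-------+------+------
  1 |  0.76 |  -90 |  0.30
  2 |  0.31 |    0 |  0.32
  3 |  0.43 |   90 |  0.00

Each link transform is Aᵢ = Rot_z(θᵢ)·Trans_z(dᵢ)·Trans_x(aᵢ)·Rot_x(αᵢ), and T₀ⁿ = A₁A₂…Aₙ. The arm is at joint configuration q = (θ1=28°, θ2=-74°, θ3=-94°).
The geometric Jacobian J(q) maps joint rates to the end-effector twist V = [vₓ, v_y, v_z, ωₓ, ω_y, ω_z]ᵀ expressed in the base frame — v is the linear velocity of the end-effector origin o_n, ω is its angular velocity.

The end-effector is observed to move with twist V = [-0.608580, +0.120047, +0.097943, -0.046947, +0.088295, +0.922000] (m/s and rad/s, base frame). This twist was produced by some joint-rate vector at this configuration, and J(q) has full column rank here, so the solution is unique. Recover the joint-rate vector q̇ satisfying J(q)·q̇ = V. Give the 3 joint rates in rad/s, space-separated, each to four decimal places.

0.9220 -0.6540 0.7540

o_n = [0.2249, 0.4820, 0.6874]
J₁: ẑ×o_n = [-0.4820, 0.2249, 0.0000], ω = ẑ
J2: z=[-0.4695, 0.8829, 0.0000] o=[0.6710, 0.3568, 0.3000] → [0.3420, 0.1819, 0.3352, -0.4695, 0.8829, 0.0000]
J3: z=[-0.4695, 0.8829, 0.0000] o=[0.5963, 0.6795, 0.5980] → [0.0789, 0.0420, 0.4206, -0.4695, 0.8829, 0.0000]
q̇ = J⁺·V = [0.9220, -0.6540, 0.7540]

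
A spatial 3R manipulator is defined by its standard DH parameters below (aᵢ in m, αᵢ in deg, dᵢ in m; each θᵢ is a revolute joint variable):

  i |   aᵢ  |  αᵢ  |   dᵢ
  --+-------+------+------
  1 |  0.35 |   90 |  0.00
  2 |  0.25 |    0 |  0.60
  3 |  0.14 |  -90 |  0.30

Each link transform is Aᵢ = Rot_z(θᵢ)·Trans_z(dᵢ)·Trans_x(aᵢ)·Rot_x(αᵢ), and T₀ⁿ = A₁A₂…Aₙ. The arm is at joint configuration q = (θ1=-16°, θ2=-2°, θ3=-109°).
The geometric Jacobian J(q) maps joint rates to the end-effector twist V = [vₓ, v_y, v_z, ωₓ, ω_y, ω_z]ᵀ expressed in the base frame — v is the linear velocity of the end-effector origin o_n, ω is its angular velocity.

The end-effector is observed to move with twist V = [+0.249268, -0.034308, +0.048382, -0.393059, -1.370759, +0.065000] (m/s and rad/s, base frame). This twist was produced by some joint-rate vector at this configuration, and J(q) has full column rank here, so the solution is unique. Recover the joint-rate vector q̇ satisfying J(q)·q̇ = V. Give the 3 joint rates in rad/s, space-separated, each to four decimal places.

0.0650 0.4800 0.9460

o_n = [0.2803, -1.0166, -0.1394]
J₁: ẑ×o_n = [1.0166, 0.2803, -0.0000], ω = ẑ
J2: z=[-0.2756, -0.9613, 0.0000] o=[0.3364, -0.0965, 0.0000] → [0.1340, -0.0384, 0.1997, -0.2756, -0.9613, 0.0000]
J3: z=[-0.2756, -0.9613, 0.0000] o=[0.4112, -0.7421, -0.0087] → [0.1256, -0.0360, -0.0502, -0.2756, -0.9613, 0.0000]
q̇ = J⁺·V = [0.0650, 0.4800, 0.9460]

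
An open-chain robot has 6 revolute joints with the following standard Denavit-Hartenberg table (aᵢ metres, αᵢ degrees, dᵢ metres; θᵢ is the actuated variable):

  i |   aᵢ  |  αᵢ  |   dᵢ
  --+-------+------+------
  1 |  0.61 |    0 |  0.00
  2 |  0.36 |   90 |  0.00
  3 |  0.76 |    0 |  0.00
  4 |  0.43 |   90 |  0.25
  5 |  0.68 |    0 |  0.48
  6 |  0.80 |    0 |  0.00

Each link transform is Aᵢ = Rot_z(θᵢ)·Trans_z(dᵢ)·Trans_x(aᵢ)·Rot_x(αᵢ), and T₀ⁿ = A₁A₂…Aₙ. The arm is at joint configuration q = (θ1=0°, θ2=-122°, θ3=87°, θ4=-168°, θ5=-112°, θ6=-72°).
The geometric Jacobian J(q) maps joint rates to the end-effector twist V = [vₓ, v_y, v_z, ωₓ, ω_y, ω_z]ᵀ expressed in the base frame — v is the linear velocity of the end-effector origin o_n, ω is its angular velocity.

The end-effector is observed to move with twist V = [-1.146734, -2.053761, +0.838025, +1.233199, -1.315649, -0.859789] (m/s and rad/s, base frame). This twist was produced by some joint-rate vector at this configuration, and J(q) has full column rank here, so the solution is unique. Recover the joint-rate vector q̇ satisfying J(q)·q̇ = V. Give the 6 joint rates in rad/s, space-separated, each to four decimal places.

o_n = [0.9764, -0.0264, 1.2990]
J₁: ẑ×o_n = [0.0264, 0.9764, -0.0000], ω = ẑ
J2: z=[0.0000, 0.0000, 1.0000] o=[0.6100, 0.0000, 0.0000] → [0.0264, 0.3664, -0.0000, 0.0000, 0.0000, 1.0000]
J3: z=[-0.8480, 0.5299, 0.0000] o=[0.4192, -0.3053, 0.0000] → [0.6884, 1.1016, -0.5317, -0.8480, 0.5299, 0.0000]
J4: z=[-0.8480, 0.5299, 0.0000] o=[0.3982, -0.3390, 0.7590] → [0.2862, 0.4580, -0.5715, -0.8480, 0.5299, 0.0000]
J5: z=[0.5234, 0.8376, -0.1564] o=[0.1505, -0.2636, 0.3343] → [0.8452, -0.6341, -0.5676, 0.5234, 0.8376, -0.1564]
J6: z=[0.5234, 0.8376, -0.1564] o=[0.9575, -0.1619, 0.5108] → [0.6814, -0.4155, 0.0551, 0.5234, 0.8376, -0.1564]
q̇ = J⁺·V = [-0.8920, -0.0410, -0.8220, -0.9210, 0.1600, -0.6280]

-0.8920 -0.0410 -0.8220 -0.9210 0.1600 -0.6280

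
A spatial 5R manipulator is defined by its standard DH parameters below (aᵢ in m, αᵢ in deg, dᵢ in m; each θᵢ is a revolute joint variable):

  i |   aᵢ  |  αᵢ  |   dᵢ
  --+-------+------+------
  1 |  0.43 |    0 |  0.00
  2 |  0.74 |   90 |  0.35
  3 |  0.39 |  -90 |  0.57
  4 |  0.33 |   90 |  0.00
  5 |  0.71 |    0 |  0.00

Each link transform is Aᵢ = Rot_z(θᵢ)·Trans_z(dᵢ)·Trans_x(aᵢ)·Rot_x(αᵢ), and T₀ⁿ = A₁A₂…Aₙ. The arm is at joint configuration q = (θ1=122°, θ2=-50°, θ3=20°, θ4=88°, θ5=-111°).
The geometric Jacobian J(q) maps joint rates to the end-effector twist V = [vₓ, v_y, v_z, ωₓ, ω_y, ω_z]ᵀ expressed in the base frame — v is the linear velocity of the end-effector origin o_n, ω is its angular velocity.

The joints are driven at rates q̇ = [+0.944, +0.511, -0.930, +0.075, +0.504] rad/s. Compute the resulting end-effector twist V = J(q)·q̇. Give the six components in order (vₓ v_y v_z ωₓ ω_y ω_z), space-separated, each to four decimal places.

-2.4130 0.7879 -0.6724 -0.7294 0.7077 1.6978

o_n = [0.6552, 1.4821, -0.1386]
J₁: ẑ×o_n = [-1.4821, 0.6552, 0.0000], ω = ẑ
J2: z=[0.0000, 0.0000, 1.0000] o=[-0.2279, 0.3647, 0.0000] → [-1.1175, 0.8830, 0.0000, 0.0000, 0.0000, 1.0000]
J3: z=[0.9511, -0.3090, 0.0000] o=[0.0008, 1.0684, 0.3500] → [0.1510, 0.4647, 0.5957, 0.9511, -0.3090, 0.0000]
J4: z=[-0.1057, -0.3253, 0.9397] o=[0.6562, 1.2408, 0.4834] → [-0.0244, -0.0667, -0.0258, -0.1057, -0.3253, 0.9397]
J5: z=[0.3234, 0.8824, 0.3418] o=[0.3458, 1.3531, 0.4873] → [-0.5964, 0.3081, -0.2312, 0.3234, 0.8824, 0.3418]
V = J·q̇ = [-2.4130, 0.7879, -0.6724, -0.7294, 0.7077, 1.6978]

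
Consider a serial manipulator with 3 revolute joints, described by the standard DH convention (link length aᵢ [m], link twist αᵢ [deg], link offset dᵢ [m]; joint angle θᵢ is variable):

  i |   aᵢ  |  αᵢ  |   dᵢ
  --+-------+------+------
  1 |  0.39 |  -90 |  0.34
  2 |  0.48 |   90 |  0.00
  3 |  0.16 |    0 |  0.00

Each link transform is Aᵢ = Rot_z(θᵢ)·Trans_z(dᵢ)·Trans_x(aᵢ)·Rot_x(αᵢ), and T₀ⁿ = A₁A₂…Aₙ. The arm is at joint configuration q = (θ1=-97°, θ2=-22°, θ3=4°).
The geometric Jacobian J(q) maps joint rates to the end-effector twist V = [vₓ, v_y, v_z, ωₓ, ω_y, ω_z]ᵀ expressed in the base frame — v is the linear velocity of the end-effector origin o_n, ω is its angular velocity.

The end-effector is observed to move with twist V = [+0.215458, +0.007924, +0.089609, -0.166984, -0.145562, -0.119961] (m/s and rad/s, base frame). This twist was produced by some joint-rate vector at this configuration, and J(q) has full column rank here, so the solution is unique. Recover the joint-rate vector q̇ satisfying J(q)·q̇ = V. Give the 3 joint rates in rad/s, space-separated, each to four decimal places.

o_n = [-0.1087, -0.9771, 0.5796]
J₁: ẑ×o_n = [0.9771, -0.1087, 0.0000], ω = ẑ
J2: z=[0.9925, -0.1219, 0.0000] o=[-0.0475, -0.3871, 0.3400] → [-0.0292, -0.2378, -0.5930, 0.9925, -0.1219, 0.0000]
J3: z=[0.0457, 0.3718, 0.9272] o=[-0.1018, -0.8288, 0.5198] → [0.1597, -0.0092, -0.0042, 0.0457, 0.3718, 0.9272]
q̇ = J⁺·V = [0.2880, -0.1480, -0.4400]

0.2880 -0.1480 -0.4400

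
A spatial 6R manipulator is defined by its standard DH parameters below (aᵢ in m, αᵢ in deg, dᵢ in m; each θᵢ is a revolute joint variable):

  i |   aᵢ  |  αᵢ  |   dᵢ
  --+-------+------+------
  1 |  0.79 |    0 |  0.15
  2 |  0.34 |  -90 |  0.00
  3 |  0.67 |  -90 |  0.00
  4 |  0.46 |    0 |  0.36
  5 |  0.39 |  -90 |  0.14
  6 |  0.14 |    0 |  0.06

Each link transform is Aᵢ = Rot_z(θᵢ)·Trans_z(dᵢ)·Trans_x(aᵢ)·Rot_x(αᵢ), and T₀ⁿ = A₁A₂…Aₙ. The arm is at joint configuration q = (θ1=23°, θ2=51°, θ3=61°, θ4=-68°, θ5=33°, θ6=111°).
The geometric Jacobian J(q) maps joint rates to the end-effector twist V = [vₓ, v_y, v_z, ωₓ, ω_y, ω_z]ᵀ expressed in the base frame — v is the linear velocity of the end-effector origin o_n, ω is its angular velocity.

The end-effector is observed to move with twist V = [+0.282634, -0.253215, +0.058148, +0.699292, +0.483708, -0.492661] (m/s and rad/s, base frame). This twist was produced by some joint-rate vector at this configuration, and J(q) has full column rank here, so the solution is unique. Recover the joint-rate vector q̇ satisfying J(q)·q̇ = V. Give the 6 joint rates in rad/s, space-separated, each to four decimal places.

-0.4140 0.0250 0.0460 0.1270 -0.6520 0.7140

o_n = [0.3361, 1.0211, -1.0393]
J₁: ẑ×o_n = [-1.0211, 0.3361, 0.0000], ω = ẑ
J2: z=[0.0000, 0.0000, 1.0000] o=[0.7272, 0.3087, 0.1500] → [-0.7124, -0.3911, 0.0000, 0.0000, 0.0000, 1.0000]
J3: z=[-0.9613, 0.2756, 0.0000] o=[0.8209, 0.6355, 0.1500] → [-0.3278, -1.1432, -0.2370, -0.9613, 0.2756, 0.0000]
J4: z=[-0.2411, -0.8407, -0.4848] o=[0.9104, 0.9477, -0.4360] → [0.5428, 0.1330, -0.5005, -0.2411, -0.8407, -0.4848]
J5: z=[-0.2411, -0.8407, -0.4848] o=[0.4367, 0.8429, -0.7612] → [0.3201, -0.0183, -0.1275, -0.2411, -0.8407, -0.4848]
J6: z=[0.8641, 0.0415, -0.5017] o=[0.2306, 0.9358, -1.1085] → [0.0457, -0.1127, 0.0693, 0.8641, 0.0415, -0.5017]
q̇ = J⁺·V = [-0.4140, 0.0250, 0.0460, 0.1270, -0.6520, 0.7140]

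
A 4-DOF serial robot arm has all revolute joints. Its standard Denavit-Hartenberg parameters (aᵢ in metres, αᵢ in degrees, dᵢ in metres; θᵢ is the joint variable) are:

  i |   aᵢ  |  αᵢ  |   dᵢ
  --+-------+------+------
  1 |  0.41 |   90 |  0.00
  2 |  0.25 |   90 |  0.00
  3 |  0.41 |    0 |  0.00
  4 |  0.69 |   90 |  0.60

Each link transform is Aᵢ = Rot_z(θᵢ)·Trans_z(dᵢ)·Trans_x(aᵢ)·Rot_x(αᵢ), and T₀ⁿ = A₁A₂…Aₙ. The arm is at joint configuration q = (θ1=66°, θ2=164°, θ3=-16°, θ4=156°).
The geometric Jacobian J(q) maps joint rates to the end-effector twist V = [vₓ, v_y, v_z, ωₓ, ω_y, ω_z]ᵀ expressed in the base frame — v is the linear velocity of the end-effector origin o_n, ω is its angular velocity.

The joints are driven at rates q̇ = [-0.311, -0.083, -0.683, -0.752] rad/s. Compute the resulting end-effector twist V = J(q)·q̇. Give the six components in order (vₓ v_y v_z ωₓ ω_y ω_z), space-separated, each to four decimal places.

0.3390 -0.7966 0.1496 -0.2367 -0.3276 -1.6904

o_n = [0.4908, 0.2897, 0.6086]
J₁: ẑ×o_n = [-0.2897, 0.4908, 0.0000], ω = ẑ
J2: z=[0.9135, -0.4067, 0.0000] o=[0.1668, 0.3746, 0.0000] → [-0.2475, -0.5560, 0.0543, 0.9135, -0.4067, 0.0000]
J3: z=[0.1121, 0.2518, 0.9613] o=[0.0690, 0.1550, 0.0689] → [0.0064, 0.3449, -0.0911, 0.1121, 0.2518, 0.9613]
J4: z=[0.1121, 0.2518, 0.9613] o=[-0.1883, -0.1451, 0.1775] → [-0.3095, 0.6045, -0.1223, 0.1121, 0.2518, 0.9613]
V = J·q̇ = [0.3390, -0.7966, 0.1496, -0.2367, -0.3276, -1.6904]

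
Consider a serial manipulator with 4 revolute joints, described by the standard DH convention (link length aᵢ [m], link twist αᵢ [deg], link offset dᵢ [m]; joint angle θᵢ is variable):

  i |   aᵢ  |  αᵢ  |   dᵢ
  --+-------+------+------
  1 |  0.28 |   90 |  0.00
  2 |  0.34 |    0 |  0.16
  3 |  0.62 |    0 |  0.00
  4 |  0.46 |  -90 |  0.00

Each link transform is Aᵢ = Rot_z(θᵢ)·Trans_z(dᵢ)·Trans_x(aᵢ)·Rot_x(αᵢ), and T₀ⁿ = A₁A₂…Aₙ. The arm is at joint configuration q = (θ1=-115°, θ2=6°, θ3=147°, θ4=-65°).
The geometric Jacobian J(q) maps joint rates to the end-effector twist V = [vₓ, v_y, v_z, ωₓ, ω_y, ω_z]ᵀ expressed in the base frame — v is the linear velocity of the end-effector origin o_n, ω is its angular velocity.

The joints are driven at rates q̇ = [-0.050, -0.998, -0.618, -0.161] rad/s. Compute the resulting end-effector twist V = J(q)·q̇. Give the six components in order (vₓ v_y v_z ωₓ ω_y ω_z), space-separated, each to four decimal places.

-0.5528 -1.1758 0.5267 1.6105 -0.7510 -0.0500

o_n = [-0.1796, -0.0065, 0.7767]
J₁: ẑ×o_n = [0.0065, -0.1796, 0.0000], ω = ẑ
J2: z=[-0.9063, 0.4226, 0.0000] o=[-0.1183, -0.2538, 0.0000] → [0.3283, 0.7040, -0.1982, -0.9063, 0.4226, 0.0000]
J3: z=[-0.9063, 0.4226, 0.0000] o=[-0.4062, -0.4926, 0.0355] → [0.3132, 0.6717, -0.5364, -0.9063, 0.4226, 0.0000]
J4: z=[-0.9063, 0.4226, 0.0000] o=[-0.1728, 0.0081, 0.3170] → [0.1943, 0.4166, 0.0161, -0.9063, 0.4226, 0.0000]
V = J·q̇ = [-0.5528, -1.1758, 0.5267, 1.6105, -0.7510, -0.0500]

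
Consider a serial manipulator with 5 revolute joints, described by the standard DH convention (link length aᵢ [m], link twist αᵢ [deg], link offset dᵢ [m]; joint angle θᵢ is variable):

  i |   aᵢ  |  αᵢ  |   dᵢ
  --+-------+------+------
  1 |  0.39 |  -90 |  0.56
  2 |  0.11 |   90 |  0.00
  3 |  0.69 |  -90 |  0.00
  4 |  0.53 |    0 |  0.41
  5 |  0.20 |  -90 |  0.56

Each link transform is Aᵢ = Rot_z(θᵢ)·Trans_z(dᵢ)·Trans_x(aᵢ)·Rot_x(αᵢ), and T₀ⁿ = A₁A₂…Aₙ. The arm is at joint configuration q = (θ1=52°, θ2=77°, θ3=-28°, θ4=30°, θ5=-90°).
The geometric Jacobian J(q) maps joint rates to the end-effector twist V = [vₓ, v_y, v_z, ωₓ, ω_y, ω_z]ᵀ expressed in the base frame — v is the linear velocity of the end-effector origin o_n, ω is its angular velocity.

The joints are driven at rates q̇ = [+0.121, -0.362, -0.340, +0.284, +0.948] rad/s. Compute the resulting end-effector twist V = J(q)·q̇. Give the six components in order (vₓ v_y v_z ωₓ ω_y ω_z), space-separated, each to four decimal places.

0.6284 -0.0287 -0.1619 -0.6958 0.2883 -0.5190

o_n = [0.2032, 0.6988, -1.0861]
J₁: ẑ×o_n = [-0.6988, 0.2032, 0.0000], ω = ẑ
J2: z=[-0.7880, 0.6157, 0.0000] o=[0.2401, 0.3073, 0.5600] → [-1.0134, -1.2971, -0.2858, -0.7880, 0.6157, 0.0000]
J3: z=[0.5999, 0.7678, 0.2250] o=[0.2553, 0.3268, 0.4528] → [-1.2653, 0.9114, 0.2632, 0.5999, 0.7678, 0.2250]
J4: z=[-0.6308, 0.6268, -0.4574] o=[0.5950, 0.2354, -0.1408] → [-0.3805, -0.4170, -0.0468, -0.6308, 0.6268, -0.4574]
J5: z=[-0.6308, 0.6268, -0.4574] o=[0.4033, 0.2281, -0.7828] → [0.0253, -0.0997, -0.1715, -0.6308, 0.6268, -0.4574]
V = J·q̇ = [0.6284, -0.0287, -0.1619, -0.6958, 0.2883, -0.5190]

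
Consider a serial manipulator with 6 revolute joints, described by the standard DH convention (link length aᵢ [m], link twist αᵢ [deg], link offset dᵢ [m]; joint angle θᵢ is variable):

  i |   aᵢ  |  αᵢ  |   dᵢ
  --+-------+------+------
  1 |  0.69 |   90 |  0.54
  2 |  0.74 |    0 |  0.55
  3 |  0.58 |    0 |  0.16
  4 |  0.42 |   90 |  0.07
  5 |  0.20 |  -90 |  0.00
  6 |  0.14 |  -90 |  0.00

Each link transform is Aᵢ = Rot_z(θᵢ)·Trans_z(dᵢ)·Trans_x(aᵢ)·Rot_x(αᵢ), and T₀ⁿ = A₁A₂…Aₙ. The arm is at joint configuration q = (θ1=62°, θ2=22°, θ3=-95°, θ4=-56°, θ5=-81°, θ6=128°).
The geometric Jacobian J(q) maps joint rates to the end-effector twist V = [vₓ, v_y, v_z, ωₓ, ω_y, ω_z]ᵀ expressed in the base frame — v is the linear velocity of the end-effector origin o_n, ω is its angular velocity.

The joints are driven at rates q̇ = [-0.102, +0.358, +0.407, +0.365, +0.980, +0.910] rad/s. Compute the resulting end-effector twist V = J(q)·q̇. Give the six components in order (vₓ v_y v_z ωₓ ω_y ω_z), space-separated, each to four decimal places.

o_n = [1.2260, 0.8838, -0.1471]
J₁: ẑ×o_n = [-0.8838, 1.2260, 0.0000], ω = ẑ
J2: z=[0.8829, -0.4695, 0.0000] o=[0.3239, 0.6092, 0.5400] → [0.3226, 0.6067, 0.6659, 0.8829, -0.4695, 0.0000]
J3: z=[0.8829, -0.4695, 0.0000] o=[1.1317, 0.9568, 0.8172] → [0.4527, 0.8514, -0.0202, 0.8829, -0.4695, 0.0000]
J4: z=[0.8829, -0.4695, 0.0000] o=[1.3526, 1.0314, 0.2626] → [0.1923, 0.3617, -0.1898, 0.8829, -0.4695, 0.0000]
J5: z=[-0.3648, -0.6862, 0.6293] o=[1.2903, 0.7652, -0.0638] → [-0.0175, -0.0708, -0.0874, -0.3648, -0.6862, 0.6293]
J6: z=[-0.1537, -0.6223, -0.7676] o=[1.1066, 0.8406, -0.0882] → [0.0699, -0.1007, 0.0677, -0.1537, -0.6223, -0.7676]
V = J·q̇ = [0.5065, 0.4097, 0.1369, 0.5003, -1.7692, -0.1838]

0.5065 0.4097 0.1369 0.5003 -1.7692 -0.1838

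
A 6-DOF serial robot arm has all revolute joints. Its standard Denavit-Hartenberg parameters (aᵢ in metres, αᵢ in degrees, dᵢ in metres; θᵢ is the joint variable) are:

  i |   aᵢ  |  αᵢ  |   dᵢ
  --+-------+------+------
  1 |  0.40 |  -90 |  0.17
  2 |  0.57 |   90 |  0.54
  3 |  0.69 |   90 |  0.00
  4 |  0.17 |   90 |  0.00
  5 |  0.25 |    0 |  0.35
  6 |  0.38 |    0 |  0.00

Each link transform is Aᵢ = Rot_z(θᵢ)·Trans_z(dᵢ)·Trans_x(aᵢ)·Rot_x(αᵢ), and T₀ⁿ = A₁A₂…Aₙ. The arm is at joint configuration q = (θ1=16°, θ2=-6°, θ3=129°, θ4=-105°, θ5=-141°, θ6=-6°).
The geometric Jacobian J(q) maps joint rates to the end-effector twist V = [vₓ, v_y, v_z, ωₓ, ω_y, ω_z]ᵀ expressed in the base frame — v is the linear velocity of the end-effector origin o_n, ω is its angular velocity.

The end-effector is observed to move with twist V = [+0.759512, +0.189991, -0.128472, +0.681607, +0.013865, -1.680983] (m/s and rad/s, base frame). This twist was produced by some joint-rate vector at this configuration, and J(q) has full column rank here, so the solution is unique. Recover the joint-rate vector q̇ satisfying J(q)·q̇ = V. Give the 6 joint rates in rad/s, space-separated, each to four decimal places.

o_n = [0.1712, 0.7286, 0.5906]
J₁: ẑ×o_n = [-0.7286, 0.1712, 0.0000], ω = ẑ
J2: z=[-0.2756, 0.9613, 0.0000] o=[0.3845, 0.1103, 0.1700] → [0.4043, 0.1159, 0.0346, -0.2756, 0.9613, 0.0000]
J3: z=[-0.1005, -0.0288, 0.9945] o=[0.7806, 0.7856, 0.2296] → [0.0462, -0.5698, -0.0118, -0.1005, -0.0288, 0.9945]
J4: z=[0.5695, 0.8180, 0.0812] o=[0.2176, 1.1820, 0.1842] → [0.3692, -0.2352, -0.2202, 0.5695, 0.8180, 0.0812]
J5: z=[0.7620, -0.5624, 0.3209] o=[0.2700, 1.1615, 0.0238] → [-0.1799, -0.4636, -0.3854, 0.7620, -0.5624, 0.3209]
J6: z=[0.7620, -0.5624, 0.3209] o=[0.3873, 0.8594, 0.3067] → [-0.1177, -0.2857, -0.2212, 0.7620, -0.5624, 0.3209]
q̇ = J⁺·V = [-0.9750, 0.0940, -0.9250, 0.2830, -0.3120, 0.9070]

-0.9750 0.0940 -0.9250 0.2830 -0.3120 0.9070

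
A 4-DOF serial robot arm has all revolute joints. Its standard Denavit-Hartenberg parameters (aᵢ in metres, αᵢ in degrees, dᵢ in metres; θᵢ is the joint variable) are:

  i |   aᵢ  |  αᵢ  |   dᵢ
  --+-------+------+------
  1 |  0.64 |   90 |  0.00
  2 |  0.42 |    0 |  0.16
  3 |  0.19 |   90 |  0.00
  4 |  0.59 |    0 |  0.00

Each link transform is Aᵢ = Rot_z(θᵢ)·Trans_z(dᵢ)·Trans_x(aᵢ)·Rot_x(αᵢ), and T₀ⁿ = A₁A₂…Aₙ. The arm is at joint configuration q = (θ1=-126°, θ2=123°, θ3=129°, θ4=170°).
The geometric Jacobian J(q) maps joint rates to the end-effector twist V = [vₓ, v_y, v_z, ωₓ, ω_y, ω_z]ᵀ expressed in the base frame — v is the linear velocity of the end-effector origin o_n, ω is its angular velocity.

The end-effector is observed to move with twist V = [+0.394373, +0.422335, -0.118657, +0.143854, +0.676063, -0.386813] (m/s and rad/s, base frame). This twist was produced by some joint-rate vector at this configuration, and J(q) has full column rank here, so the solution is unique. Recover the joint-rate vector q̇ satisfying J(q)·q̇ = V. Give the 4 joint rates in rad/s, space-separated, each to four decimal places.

o_n = [-0.5251, -0.2762, 0.7241]
J₁: ẑ×o_n = [0.2762, -0.5251, 0.0000], ω = ẑ
J2: z=[-0.8090, 0.5878, 0.0000] o=[-0.3762, -0.5178, 0.0000] → [0.4256, 0.5858, -0.1079, -0.8090, 0.5878, 0.0000]
J3: z=[-0.8090, 0.5878, 0.0000] o=[-0.3712, -0.2387, 0.3522] → [0.2186, 0.3009, 0.1208, -0.8090, 0.5878, 0.0000]
J4: z=[0.5590, 0.7694, 0.3090] o=[-0.3367, -0.1912, 0.1715] → [0.4515, -0.3671, 0.0974, 0.5590, 0.7694, 0.3090]
q̇ = J⁺·V = [-0.5920, 0.9500, -0.6690, 0.6640]

-0.5920 0.9500 -0.6690 0.6640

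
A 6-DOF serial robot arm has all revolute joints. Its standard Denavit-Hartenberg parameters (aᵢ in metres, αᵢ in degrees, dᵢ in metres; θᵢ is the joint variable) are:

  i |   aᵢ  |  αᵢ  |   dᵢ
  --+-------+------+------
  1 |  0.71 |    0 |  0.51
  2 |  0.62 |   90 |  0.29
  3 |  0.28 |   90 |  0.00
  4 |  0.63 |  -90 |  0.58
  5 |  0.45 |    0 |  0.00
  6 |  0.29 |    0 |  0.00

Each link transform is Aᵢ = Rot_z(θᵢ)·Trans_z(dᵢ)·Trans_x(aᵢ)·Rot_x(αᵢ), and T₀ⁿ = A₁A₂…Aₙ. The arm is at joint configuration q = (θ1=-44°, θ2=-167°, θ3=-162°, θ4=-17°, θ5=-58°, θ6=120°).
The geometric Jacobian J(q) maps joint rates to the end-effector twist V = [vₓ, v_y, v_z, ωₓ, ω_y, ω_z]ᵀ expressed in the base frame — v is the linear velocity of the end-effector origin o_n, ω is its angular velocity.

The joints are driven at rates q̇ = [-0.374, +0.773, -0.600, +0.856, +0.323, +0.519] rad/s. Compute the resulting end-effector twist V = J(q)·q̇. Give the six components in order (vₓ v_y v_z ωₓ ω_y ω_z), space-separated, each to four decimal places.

0.4476 0.7823 0.6061 0.5331 -0.0809 1.1370

o_n = [1.0263, -1.1457, 1.0876]
J₁: ẑ×o_n = [1.1457, 1.0263, -0.0000], ω = ẑ
J2: z=[0.0000, 0.0000, 1.0000] o=[0.5107, -0.4932, 0.5100] → [0.6525, 0.5156, -0.0000, 0.0000, 0.0000, 1.0000]
J3: z=[0.5150, 0.8572, 0.0000] o=[-0.0207, -0.1739, 0.8000] → [0.2465, -0.1481, -1.3980, 0.5150, 0.8572, 0.0000]
J4: z=[0.2649, -0.1592, 0.9511] o=[0.2075, -0.3110, 0.7135] → [0.7342, 0.6796, -0.0908, 0.2649, -0.1592, 0.9511]
J5: z=[0.7309, 0.6765, -0.0903] o=[0.7575, -0.8563, 1.0789] → [-0.0202, -0.0307, -0.3934, 0.7309, 0.6765, -0.0903]
J6: z=[0.7309, 0.6765, -0.0903] o=[1.0085, -1.0885, 1.3714] → [-0.1971, 0.2058, -0.0538, 0.7309, 0.6765, -0.0903]
V = J·q̇ = [0.4476, 0.7823, 0.6061, 0.5331, -0.0809, 1.1370]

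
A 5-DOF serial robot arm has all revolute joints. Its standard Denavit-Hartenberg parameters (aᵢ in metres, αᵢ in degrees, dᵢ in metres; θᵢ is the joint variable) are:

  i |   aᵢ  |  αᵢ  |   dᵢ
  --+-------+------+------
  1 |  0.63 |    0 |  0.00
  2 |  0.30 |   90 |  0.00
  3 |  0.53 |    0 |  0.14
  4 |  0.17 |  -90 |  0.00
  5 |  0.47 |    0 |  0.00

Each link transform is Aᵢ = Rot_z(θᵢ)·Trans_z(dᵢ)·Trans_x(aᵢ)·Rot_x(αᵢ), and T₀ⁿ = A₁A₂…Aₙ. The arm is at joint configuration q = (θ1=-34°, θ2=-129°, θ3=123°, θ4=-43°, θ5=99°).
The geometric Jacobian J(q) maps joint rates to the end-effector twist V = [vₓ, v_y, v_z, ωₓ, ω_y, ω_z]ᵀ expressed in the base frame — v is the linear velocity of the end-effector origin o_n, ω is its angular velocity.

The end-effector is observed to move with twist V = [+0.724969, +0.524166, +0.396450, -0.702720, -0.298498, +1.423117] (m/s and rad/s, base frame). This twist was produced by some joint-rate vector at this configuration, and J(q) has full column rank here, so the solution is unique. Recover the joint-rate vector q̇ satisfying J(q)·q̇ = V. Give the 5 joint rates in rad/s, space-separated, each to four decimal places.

o_n = [0.5902, -0.6706, 0.5395]
J₁: ẑ×o_n = [0.6706, 0.5902, -0.0000], ω = ẑ
J2: z=[0.0000, 0.0000, 1.0000] o=[0.5223, -0.3523, 0.0000] → [0.3183, 0.0679, -0.0000, 0.0000, 0.0000, 1.0000]
J3: z=[-0.2924, 0.9563, 0.0000] o=[0.2354, -0.4400, 0.0000] → [0.5159, 0.1577, -0.2719, -0.2924, 0.9563, 0.0000]
J4: z=[-0.2924, 0.9563, 0.0000] o=[0.4705, -0.2217, 0.4445] → [0.0909, 0.0278, 0.0168, -0.2924, 0.9563, 0.0000]
J5: z=[0.9418, 0.2879, 0.1736] o=[0.4423, -0.2304, 0.6119] → [0.0556, 0.0939, -0.4572, 0.9418, 0.2879, 0.1736]
q̇ = J⁺·V = [0.9830, 0.5740, -0.1570, 0.0770, -0.7710]

0.9830 0.5740 -0.1570 0.0770 -0.7710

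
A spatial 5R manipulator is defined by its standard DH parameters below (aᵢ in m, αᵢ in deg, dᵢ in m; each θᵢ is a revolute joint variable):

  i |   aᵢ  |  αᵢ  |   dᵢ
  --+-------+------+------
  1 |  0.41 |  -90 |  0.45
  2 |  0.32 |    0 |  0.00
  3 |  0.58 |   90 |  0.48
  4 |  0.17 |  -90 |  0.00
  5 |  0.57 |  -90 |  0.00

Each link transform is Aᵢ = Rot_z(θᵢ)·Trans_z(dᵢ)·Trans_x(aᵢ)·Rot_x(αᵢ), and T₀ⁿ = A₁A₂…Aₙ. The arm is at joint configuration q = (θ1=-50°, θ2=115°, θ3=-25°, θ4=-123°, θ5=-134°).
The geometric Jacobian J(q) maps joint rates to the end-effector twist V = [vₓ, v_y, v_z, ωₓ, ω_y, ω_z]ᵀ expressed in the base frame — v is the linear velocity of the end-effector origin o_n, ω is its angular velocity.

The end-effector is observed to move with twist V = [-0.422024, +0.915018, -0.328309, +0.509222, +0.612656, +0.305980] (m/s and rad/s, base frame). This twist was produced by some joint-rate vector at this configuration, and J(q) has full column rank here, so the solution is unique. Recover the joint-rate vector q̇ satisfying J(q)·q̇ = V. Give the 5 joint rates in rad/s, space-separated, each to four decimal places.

o_n = [0.9530, -0.0942, -0.5431]
J₁: ẑ×o_n = [0.0942, 0.9530, -0.0000], ω = ẑ
J2: z=[0.7660, 0.6428, 0.0000] o=[0.2635, -0.3141, 0.4500] → [-0.6383, 0.7607, -0.2748, 0.7660, 0.6428, 0.0000]
J3: z=[0.7660, 0.6428, 0.0000] o=[0.1766, -0.2105, 0.1600] → [-0.4519, 0.5386, -0.4100, 0.7660, 0.6428, 0.0000]
J4: z=[0.6428, -0.7660, 0.0000] o=[0.5443, 0.0981, -0.4200] → [0.0943, 0.0791, 0.1895, 0.6428, -0.7660, 0.0000]
J5: z=[-0.4172, -0.3501, -0.8387] o=[0.4351, 0.0064, -0.3274] → [-0.0089, -0.5244, 0.2233, -0.4172, -0.3501, -0.8387]
q̇ = J⁺·V = [0.5710, 0.1480, 0.8080, -0.1420, 0.3160]

0.5710 0.1480 0.8080 -0.1420 0.3160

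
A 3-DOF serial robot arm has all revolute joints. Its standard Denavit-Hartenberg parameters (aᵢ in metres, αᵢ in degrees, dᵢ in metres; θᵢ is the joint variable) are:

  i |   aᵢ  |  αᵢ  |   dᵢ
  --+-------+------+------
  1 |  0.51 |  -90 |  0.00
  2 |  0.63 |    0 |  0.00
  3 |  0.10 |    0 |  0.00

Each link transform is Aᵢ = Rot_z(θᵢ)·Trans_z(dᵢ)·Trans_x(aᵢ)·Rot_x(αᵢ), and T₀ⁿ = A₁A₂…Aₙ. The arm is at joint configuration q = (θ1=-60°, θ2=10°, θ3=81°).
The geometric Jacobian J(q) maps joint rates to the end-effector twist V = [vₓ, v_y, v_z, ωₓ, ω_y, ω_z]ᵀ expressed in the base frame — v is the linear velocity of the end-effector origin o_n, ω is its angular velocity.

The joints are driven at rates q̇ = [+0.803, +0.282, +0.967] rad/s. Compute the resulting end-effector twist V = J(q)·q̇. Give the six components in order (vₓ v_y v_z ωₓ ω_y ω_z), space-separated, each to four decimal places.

o_n = [0.5643, -0.9775, -0.2094]
J₁: ẑ×o_n = [0.9775, 0.5643, -0.0000], ω = ẑ
J2: z=[0.8660, 0.5000, 0.0000] o=[0.2550, -0.4417, 0.0000] → [-0.1047, 0.1813, -0.6187, 0.8660, 0.5000, 0.0000]
J3: z=[0.8660, 0.5000, 0.0000] o=[0.5652, -0.9790, -0.1094] → [-0.0500, 0.0866, 0.0017, 0.8660, 0.5000, 0.0000]
V = J·q̇ = [0.7070, 0.5880, -0.1728, 1.0817, 0.6245, 0.8030]

0.7070 0.5880 -0.1728 1.0817 0.6245 0.8030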